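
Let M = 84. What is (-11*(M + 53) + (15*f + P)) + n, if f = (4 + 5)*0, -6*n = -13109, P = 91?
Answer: 4613/6 ≈ 768.83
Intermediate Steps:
n = 13109/6 (n = -⅙*(-13109) = 13109/6 ≈ 2184.8)
f = 0 (f = 9*0 = 0)
(-11*(M + 53) + (15*f + P)) + n = (-11*(84 + 53) + (15*0 + 91)) + 13109/6 = (-11*137 + (0 + 91)) + 13109/6 = (-1507 + 91) + 13109/6 = -1416 + 13109/6 = 4613/6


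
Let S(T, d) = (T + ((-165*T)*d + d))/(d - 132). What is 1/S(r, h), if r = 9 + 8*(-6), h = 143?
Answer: 11/920309 ≈ 1.1953e-5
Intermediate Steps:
r = -39 (r = 9 - 48 = -39)
S(T, d) = (T + d - 165*T*d)/(-132 + d) (S(T, d) = (T + (-165*T*d + d))/(-132 + d) = (T + (d - 165*T*d))/(-132 + d) = (T + d - 165*T*d)/(-132 + d))
1/S(r, h) = 1/((-39 + 143 - 165*(-39)*143)/(-132 + 143)) = 1/((-39 + 143 + 920205)/11) = 1/((1/11)*920309) = 1/(920309/11) = 11/920309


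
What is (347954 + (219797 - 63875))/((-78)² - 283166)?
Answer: -251938/138541 ≈ -1.8185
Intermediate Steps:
(347954 + (219797 - 63875))/((-78)² - 283166) = (347954 + 155922)/(6084 - 283166) = 503876/(-277082) = 503876*(-1/277082) = -251938/138541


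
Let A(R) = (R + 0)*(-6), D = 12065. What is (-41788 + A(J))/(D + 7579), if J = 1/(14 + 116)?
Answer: -2716223/1276860 ≈ -2.1273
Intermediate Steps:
J = 1/130 ≈ 0.0076923
A(R) = -6*R (A(R) = R*(-6) = -6*R)
(-41788 + A(J))/(D + 7579) = (-41788 - 6*1/130)/(12065 + 7579) = (-41788 - 3/65)/19644 = -2716223/65*1/19644 = -2716223/1276860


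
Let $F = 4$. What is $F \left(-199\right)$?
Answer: $-796$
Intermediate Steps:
$F \left(-199\right) = 4 \left(-199\right) = -796$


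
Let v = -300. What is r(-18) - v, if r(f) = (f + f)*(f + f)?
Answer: 1596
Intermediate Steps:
r(f) = 4*f² (r(f) = (2*f)*(2*f) = 4*f²)
r(-18) - v = 4*(-18)² - 1*(-300) = 4*324 + 300 = 1296 + 300 = 1596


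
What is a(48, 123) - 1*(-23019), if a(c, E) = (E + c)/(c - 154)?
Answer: 2439843/106 ≈ 23017.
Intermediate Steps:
a(c, E) = (E + c)/(-154 + c)
a(48, 123) - 1*(-23019) = (123 + 48)/(-154 + 48) - 1*(-23019) = 171/(-106) + 23019 = -1/106*171 + 23019 = -171/106 + 23019 = 2439843/106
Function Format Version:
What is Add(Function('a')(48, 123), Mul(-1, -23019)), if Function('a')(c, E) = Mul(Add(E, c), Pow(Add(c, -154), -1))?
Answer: Rational(2439843, 106) ≈ 23017.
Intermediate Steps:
Function('a')(c, E) = Mul(Pow(Add(-154, c), -1), Add(E, c)) (Function('a')(c, E) = Mul(Add(E, c), Pow(Add(-154, c), -1)) = Mul(Pow(Add(-154, c), -1), Add(E, c)))
Add(Function('a')(48, 123), Mul(-1, -23019)) = Add(Mul(Pow(Add(-154, 48), -1), Add(123, 48)), Mul(-1, -23019)) = Add(Mul(Pow(-106, -1), 171), 23019) = Add(Mul(Rational(-1, 106), 171), 23019) = Add(Rational(-171, 106), 23019) = Rational(2439843, 106)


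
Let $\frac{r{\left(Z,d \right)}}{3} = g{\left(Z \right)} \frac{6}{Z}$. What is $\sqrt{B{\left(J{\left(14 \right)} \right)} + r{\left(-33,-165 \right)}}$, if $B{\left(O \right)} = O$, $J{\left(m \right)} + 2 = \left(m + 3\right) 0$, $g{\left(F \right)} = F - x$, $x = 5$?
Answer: $\frac{\sqrt{2266}}{11} \approx 4.3275$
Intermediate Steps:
$g{\left(F \right)} = -5 + F$ ($g{\left(F \right)} = F - 5 = -5 + F$)
$J{\left(m \right)} = -2$ ($J{\left(m \right)} = -2 + \left(m + 3\right) 0 = -2 + \left(3 + m\right) 0 = -2 + 0 = -2$)
$r{\left(Z,d \right)} = \frac{18 \left(-5 + Z\right)}{Z}$ ($r{\left(Z,d \right)} = 3 \left(-5 + Z\right) \frac{6}{Z} = 3 \frac{6 \left(-5 + Z\right)}{Z} = \frac{18 \left(-5 + Z\right)}{Z}$)
$\sqrt{B{\left(J{\left(14 \right)} \right)} + r{\left(-33,-165 \right)}} = \sqrt{-2 + \left(18 - \frac{90}{-33}\right)} = \sqrt{-2 + \left(18 - - \frac{30}{11}\right)} = \sqrt{-2 + \left(18 + \frac{30}{11}\right)} = \sqrt{-2 + \frac{228}{11}} = \sqrt{\frac{206}{11}} = \frac{\sqrt{2266}}{11}$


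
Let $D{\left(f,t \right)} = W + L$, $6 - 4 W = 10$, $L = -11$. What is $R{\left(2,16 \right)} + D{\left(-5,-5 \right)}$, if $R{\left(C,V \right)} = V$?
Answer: $4$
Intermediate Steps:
$W = -1$ ($W = \frac{3}{2} - \frac{5}{2} = -1$)
$D{\left(f,t \right)} = -12$ ($D{\left(f,t \right)} = -1 - 11 = -12$)
$R{\left(2,16 \right)} + D{\left(-5,-5 \right)} = 16 - 12 = 4$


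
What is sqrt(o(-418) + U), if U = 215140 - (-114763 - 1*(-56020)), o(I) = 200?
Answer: sqrt(274083) ≈ 523.53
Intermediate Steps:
U = 273883 (U = 215140 - (-114763 + 56020) = 215140 - 1*(-58743) = 215140 + 58743 = 273883)
sqrt(o(-418) + U) = sqrt(200 + 273883) = sqrt(274083)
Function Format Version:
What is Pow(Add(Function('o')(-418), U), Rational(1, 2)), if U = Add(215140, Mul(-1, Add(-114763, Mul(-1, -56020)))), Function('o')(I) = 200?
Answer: Pow(274083, Rational(1, 2)) ≈ 523.53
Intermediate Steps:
U = 273883 (U = Add(215140, Mul(-1, Add(-114763, 56020))) = Add(215140, Mul(-1, -58743)) = Add(215140, 58743) = 273883)
Pow(Add(Function('o')(-418), U), Rational(1, 2)) = Pow(Add(200, 273883), Rational(1, 2)) = Pow(274083, Rational(1, 2))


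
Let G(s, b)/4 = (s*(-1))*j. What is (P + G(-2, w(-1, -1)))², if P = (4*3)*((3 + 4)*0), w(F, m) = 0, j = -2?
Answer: 256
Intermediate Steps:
G(s, b) = 8*s (G(s, b) = 4*((s*(-1))*(-2)) = 4*(-s*(-2)) = 4*(2*s) = 8*s)
P = 0 (P = 12*(7*0) = 12*0 = 0)
(P + G(-2, w(-1, -1)))² = (0 + 8*(-2))² = (0 - 16)² = (-16)² = 256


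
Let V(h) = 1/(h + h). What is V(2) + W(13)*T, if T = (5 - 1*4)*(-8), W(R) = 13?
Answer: -415/4 ≈ -103.75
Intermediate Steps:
V(h) = 1/(2*h)
T = -8 (T = (5 - 4)*(-8) = 1*(-8) = -8)
V(2) + W(13)*T = (1/2)/2 + 13*(-8) = (1/2)*(1/2) - 104 = 1/4 - 104 = -415/4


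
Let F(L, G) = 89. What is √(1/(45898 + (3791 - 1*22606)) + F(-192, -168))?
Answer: 2*√16320134551/27083 ≈ 9.4340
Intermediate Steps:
√(1/(45898 + (3791 - 1*22606)) + F(-192, -168)) = √(1/(45898 + (3791 - 1*22606)) + 89) = √(1/(45898 + (3791 - 22606)) + 89) = √(1/(45898 - 18815) + 89) = √(1/27083 + 89) = √(2410388/27083) = 2*√16320134551/27083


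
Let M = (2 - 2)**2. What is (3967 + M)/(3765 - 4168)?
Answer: -3967/403 ≈ -9.8437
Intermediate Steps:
M = 0 (M = 0**2 = 0)
(3967 + M)/(3765 - 4168) = (3967 + 0)/(3765 - 4168) = 3967/(-403) = 3967*(-1/403) = -3967/403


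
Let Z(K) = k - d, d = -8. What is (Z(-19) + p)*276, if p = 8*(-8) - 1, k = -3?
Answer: -16560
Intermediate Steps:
p = -65 (p = -64 - 1 = -65)
Z(K) = 5 (Z(K) = -3 - 1*(-8) = -3 + 8 = 5)
(Z(-19) + p)*276 = (5 - 65)*276 = -60*276 = -16560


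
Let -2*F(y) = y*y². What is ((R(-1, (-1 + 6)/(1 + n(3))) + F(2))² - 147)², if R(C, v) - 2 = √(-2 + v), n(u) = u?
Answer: 330433/16 + 575*I*√3 ≈ 20652.0 + 995.93*I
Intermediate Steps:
F(y) = -y³/2 (F(y) = -y*y²/2 = -y³/2)
R(C, v) = 2 + √(-2 + v)
((R(-1, (-1 + 6)/(1 + n(3))) + F(2))² - 147)² = (((2 + √(-2 + (-1 + 6)/(1 + 3))) - ½*2³)² - 147)² = (((2 + √(-2 + 5/4)) - ½*8)² - 147)² = (((2 + √(-2 + 5*(¼))) - 4)² - 147)² = (((2 + √(-2 + 5/4)) - 4)² - 147)² = (((2 + √(-¾)) - 4)² - 147)² = (((2 + I*√3/2) - 4)² - 147)² = ((-2 + I*√3/2)² - 147)² = (-147 + (-2 + I*√3/2)²)²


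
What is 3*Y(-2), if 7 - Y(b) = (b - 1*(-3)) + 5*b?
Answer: 48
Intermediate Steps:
Y(b) = 4 - 6*b (Y(b) = 7 - ((b - 1*(-3)) + 5*b) = 7 - ((b + 3) + 5*b) = 7 - ((3 + b) + 5*b) = 7 - (3 + 6*b) = 7 + (-3 - 6*b) = 4 - 6*b)
3*Y(-2) = 3*(4 - 6*(-2)) = 3*(4 + 12) = 3*16 = 48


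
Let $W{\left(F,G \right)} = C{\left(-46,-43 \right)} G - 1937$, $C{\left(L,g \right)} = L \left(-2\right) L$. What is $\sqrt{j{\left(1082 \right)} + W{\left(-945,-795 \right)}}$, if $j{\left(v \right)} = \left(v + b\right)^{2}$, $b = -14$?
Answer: $\sqrt{4503127} \approx 2122.1$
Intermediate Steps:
$C{\left(L,g \right)} = - 2 L^{2}$ ($C{\left(L,g \right)} = - 2 L L = - 2 L^{2}$)
$j{\left(v \right)} = \left(-14 + v\right)^{2}$ ($j{\left(v \right)} = \left(v - 14\right)^{2} = \left(-14 + v\right)^{2}$)
$W{\left(F,G \right)} = -1937 - 4232 G$ ($W{\left(F,G \right)} = - 2 \left(-46\right)^{2} G - 1937 = \left(-2\right) 2116 G - 1937 = - 4232 G - 1937 = -1937 - 4232 G$)
$\sqrt{j{\left(1082 \right)} + W{\left(-945,-795 \right)}} = \sqrt{\left(-14 + 1082\right)^{2} - -3362503} = \sqrt{1068^{2} + \left(-1937 + 3364440\right)} = \sqrt{1140624 + 3362503} = \sqrt{4503127}$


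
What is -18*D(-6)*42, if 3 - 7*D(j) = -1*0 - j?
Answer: 324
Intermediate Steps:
D(j) = 3/7 + j/7 (D(j) = 3/7 - (-1*0 - j)/7 = 3/7 - (0 - j)/7 = 3/7 - (-1)*j/7 = 3/7 + j/7)
-18*D(-6)*42 = -18*(3/7 + (1/7)*(-6))*42 = -18*(3/7 - 6/7)*42 = -18*(-3/7)*42 = (54/7)*42 = 324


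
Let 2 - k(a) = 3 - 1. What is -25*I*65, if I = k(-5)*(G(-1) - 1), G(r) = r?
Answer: 0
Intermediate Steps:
k(a) = 0 (k(a) = 2 - (3 - 1) = 2 - 1*2 = 2 - 2 = 0)
I = 0 (I = 0*(-1 - 1) = 0*(-2) = 0)
-25*I*65 = -25*0*65 = 0*65 = 0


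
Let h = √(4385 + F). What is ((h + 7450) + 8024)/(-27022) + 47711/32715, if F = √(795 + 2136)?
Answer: 391507366/442012365 - √(4385 + √2931)/27022 ≈ 0.88327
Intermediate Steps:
F = √2931 ≈ 54.139
h = √(4385 + √2931) ≈ 66.627
((h + 7450) + 8024)/(-27022) + 47711/32715 = ((√(4385 + √2931) + 7450) + 8024)/(-27022) + 47711/32715 = ((7450 + √(4385 + √2931)) + 8024)*(-1/27022) + 47711*(1/32715) = (15474 + √(4385 + √2931))*(-1/27022) + 47711/32715 = (-7737/13511 - √(4385 + √2931)/27022) + 47711/32715 = 391507366/442012365 - √(4385 + √2931)/27022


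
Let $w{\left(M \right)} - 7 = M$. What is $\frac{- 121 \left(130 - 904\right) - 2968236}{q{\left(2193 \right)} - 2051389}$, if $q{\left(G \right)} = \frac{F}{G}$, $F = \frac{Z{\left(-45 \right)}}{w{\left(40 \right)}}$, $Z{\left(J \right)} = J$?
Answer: $\frac{49381006887}{35239785944} \approx 1.4013$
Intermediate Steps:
$w{\left(M \right)} = 7 + M$
$F = - \frac{45}{47}$ ($F = - \frac{45}{7 + 40} = - \frac{45}{47} \approx -0.95745$)
$q{\left(G \right)} = - \frac{45}{47 G}$
$\frac{- 121 \left(130 - 904\right) - 2968236}{q{\left(2193 \right)} - 2051389} = \frac{- 121 \left(130 - 904\right) - 2968236}{- \frac{45}{47 \cdot 2193} - 2051389} = \frac{\left(-121\right) \left(-774\right) - 2968236}{\left(- \frac{45}{47}\right) \frac{1}{2193} - 2051389} = \frac{93654 - 2968236}{- \frac{15}{34357} - 2051389} = - \frac{2874582}{- \frac{70479571888}{34357}} = \left(-2874582\right) \left(- \frac{34357}{70479571888}\right) = \frac{49381006887}{35239785944}$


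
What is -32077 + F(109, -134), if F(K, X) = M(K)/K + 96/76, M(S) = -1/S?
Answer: -7240744778/225739 ≈ -32076.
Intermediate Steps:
F(K, X) = 24/19 - 1/K² (F(K, X) = (-1/K)/K + 96/76 = -1/K² + 96*(1/76) = -1/K² + 24/19 = 24/19 - 1/K²)
-32077 + F(109, -134) = -32077 + (24/19 - 1/109²) = -32077 + (24/19 - 1*1/11881) = -32077 + (24/19 - 1/11881) = -32077 + 285125/225739 = -7240744778/225739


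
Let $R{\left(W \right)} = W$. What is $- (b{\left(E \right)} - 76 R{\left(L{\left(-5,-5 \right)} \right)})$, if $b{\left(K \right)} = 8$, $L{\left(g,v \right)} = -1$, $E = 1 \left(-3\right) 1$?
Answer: $-84$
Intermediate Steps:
$E = -3$ ($E = \left(-3\right) 1 = -3$)
$- (b{\left(E \right)} - 76 R{\left(L{\left(-5,-5 \right)} \right)}) = - (8 - -76) = - (8 + 76) = \left(-1\right) 84 = -84$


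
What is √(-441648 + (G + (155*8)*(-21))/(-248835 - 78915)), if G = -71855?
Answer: I*√75906917884662/13110 ≈ 664.57*I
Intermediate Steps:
√(-441648 + (G + (155*8)*(-21))/(-248835 - 78915)) = √(-441648 + (-71855 + (155*8)*(-21))/(-248835 - 78915)) = √(-441648 + (-71855 + 1240*(-21))/(-327750)) = √(-441648 + (-71855 - 26040)*(-1/327750)) = √(-441648 - 97895*(-1/327750)) = √(-441648 + 19579/65550) = √(-28950006821/65550) = I*√75906917884662/13110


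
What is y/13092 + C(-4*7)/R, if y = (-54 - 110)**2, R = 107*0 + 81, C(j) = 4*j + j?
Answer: 28808/88371 ≈ 0.32599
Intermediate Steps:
C(j) = 5*j
R = 81 (R = 0 + 81 = 81)
y = 26896 (y = (-164)**2 = 26896)
y/13092 + C(-4*7)/R = 26896/13092 + (5*(-4*7))/81 = 26896*(1/13092) + (5*(-28))*(1/81) = 6724/3273 - 140*1/81 = 6724/3273 - 140/81 = 28808/88371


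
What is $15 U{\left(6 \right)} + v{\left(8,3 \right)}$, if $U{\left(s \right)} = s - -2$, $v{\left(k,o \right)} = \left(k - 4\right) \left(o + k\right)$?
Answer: $164$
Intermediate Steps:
$v{\left(k,o \right)} = \left(-4 + k\right) \left(k + o\right)$
$U{\left(s \right)} = 2 + s$ ($U{\left(s \right)} = s + 2 = 2 + s$)
$15 U{\left(6 \right)} + v{\left(8,3 \right)} = 15 \left(2 + 6\right) + \left(8^{2} - 32 - 12 + 8 \cdot 3\right) = 15 \cdot 8 + \left(64 - 32 - 12 + 24\right) = 120 + 44 = 164$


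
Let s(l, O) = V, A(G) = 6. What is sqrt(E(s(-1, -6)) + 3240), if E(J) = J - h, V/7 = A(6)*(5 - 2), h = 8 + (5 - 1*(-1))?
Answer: 2*sqrt(838) ≈ 57.896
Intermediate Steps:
h = 14 (h = 8 + (5 + 1) = 8 + 6 = 14)
V = 126 (V = 7*(6*(5 - 2)) = 7*(6*3) = 7*18 = 126)
s(l, O) = 126
E(J) = -14 + J (E(J) = J - 1*14 = J - 14 = -14 + J)
sqrt(E(s(-1, -6)) + 3240) = sqrt((-14 + 126) + 3240) = sqrt(112 + 3240) = sqrt(3352) = 2*sqrt(838)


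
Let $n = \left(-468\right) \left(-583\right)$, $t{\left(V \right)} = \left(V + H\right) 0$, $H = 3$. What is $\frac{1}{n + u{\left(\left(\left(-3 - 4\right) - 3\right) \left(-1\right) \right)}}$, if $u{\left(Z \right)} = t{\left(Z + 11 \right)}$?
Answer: $\frac{1}{272844} \approx 3.6651 \cdot 10^{-6}$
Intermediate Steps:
$t{\left(V \right)} = 0$ ($t{\left(V \right)} = \left(V + 3\right) 0 = \left(3 + V\right) 0 = 0$)
$u{\left(Z \right)} = 0$
$n = 272844$
$\frac{1}{n + u{\left(\left(\left(-3 - 4\right) - 3\right) \left(-1\right) \right)}} = \frac{1}{272844 + 0} = \frac{1}{272844}$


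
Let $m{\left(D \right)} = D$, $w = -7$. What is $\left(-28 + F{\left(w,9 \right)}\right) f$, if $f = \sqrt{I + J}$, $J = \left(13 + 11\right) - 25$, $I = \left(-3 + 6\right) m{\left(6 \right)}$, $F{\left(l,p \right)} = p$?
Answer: $- 19 \sqrt{17} \approx -78.339$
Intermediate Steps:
$I = 18$ ($I = \left(-3 + 6\right) 6 = 3 \cdot 6 = 18$)
$J = -1$ ($J = 24 - 25 = -1$)
$f = \sqrt{17}$ ($f = \sqrt{18 - 1} = \sqrt{17} \approx 4.1231$)
$\left(-28 + F{\left(w,9 \right)}\right) f = \left(-28 + 9\right) \sqrt{17} = - 19 \sqrt{17}$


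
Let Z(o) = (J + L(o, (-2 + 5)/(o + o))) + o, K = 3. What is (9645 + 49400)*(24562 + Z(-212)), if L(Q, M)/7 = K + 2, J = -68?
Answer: 1435797265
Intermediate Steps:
L(Q, M) = 35 (L(Q, M) = 7*(3 + 2) = 7*5 = 35)
Z(o) = -33 + o (Z(o) = (-68 + 35) + o = -33 + o)
(9645 + 49400)*(24562 + Z(-212)) = (9645 + 49400)*(24562 + (-33 - 212)) = 59045*(24562 - 245) = 59045*24317 = 1435797265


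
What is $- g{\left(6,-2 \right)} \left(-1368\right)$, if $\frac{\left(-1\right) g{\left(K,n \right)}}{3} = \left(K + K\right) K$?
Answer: $-295488$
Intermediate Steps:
$g{\left(K,n \right)} = - 6 K^{2}$ ($g{\left(K,n \right)} = - 3 \left(K + K\right) K = - 3 \cdot 2 K K = - 3 \cdot 2 K^{2} = - 6 K^{2}$)
$- g{\left(6,-2 \right)} \left(-1368\right) = - \left(-6\right) 6^{2} \left(-1368\right) = - \left(-6\right) 36 \left(-1368\right) = \left(-1\right) \left(-216\right) \left(-1368\right) = 216 \left(-1368\right) = -295488$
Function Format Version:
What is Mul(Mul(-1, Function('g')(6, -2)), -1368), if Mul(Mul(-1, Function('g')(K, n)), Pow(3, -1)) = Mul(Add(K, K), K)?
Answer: -295488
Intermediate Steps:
Function('g')(K, n) = Mul(-6, Pow(K, 2)) (Function('g')(K, n) = Mul(-3, Mul(Add(K, K), K)) = Mul(-3, Mul(Mul(2, K), K)) = Mul(-3, Mul(2, Pow(K, 2))) = Mul(-6, Pow(K, 2)))
Mul(Mul(-1, Function('g')(6, -2)), -1368) = Mul(Mul(-1, Mul(-6, Pow(6, 2))), -1368) = Mul(Mul(-1, Mul(-6, 36)), -1368) = Mul(Mul(-1, -216), -1368) = Mul(216, -1368) = -295488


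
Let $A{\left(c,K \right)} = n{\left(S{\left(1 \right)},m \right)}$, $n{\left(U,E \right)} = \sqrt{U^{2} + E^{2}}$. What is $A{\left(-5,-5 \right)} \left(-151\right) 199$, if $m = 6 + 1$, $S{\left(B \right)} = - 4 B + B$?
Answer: $- 30049 \sqrt{58} \approx -2.2885 \cdot 10^{5}$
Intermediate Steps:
$S{\left(B \right)} = - 3 B$
$m = 7$
$n{\left(U,E \right)} = \sqrt{E^{2} + U^{2}}$
$A{\left(c,K \right)} = \sqrt{58}$ ($A{\left(c,K \right)} = \sqrt{7^{2} + \left(\left(-3\right) 1\right)^{2}} = \sqrt{49 + \left(-3\right)^{2}} = \sqrt{49 + 9} = \sqrt{58}$)
$A{\left(-5,-5 \right)} \left(-151\right) 199 = \sqrt{58} \left(-151\right) 199 = - 151 \sqrt{58} \cdot 199 = - 30049 \sqrt{58}$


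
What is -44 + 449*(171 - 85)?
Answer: 38570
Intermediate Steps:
-44 + 449*(171 - 85) = -44 + 449*86 = -44 + 38614 = 38570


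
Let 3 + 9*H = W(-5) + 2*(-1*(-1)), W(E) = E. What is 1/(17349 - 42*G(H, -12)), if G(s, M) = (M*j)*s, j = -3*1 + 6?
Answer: 1/16341 ≈ 6.1196e-5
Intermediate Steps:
j = 3 (j = -3 + 6 = 3)
H = -⅔ (H = -⅓ + (-5 + 2*(-1*(-1)))/9 = -⅓ + (-5 + 2*1)/9 = -⅓ + (-5 + 2)/9 = -⅓ + (⅑)*(-3) = -⅓ - ⅓ = -⅔ ≈ -0.66667)
G(s, M) = 3*M*s (G(s, M) = (M*3)*s = (3*M)*s = 3*M*s)
1/(17349 - 42*G(H, -12)) = 1/(17349 - 126*(-12)*(-2)/3) = 1/(17349 - 42*24) = 1/(17349 - 1008) = 1/16341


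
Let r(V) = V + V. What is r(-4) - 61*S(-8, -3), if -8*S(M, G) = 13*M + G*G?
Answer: -5859/8 ≈ -732.38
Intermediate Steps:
S(M, G) = -13*M/8 - G**2/8 (S(M, G) = -(13*M + G*G)/8 = -(13*M + G**2)/8 = -(G**2 + 13*M)/8 = -13*M/8 - G**2/8)
r(V) = 2*V
r(-4) - 61*S(-8, -3) = 2*(-4) - 61*(-13/8*(-8) - 1/8*(-3)**2) = -8 - 61*(13 - 1/8*9) = -8 - 61*(13 - 9/8) = -8 - 61*95/8 = -8 - 5795/8 = -5859/8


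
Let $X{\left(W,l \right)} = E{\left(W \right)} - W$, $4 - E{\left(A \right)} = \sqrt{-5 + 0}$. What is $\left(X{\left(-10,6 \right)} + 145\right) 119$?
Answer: $18921 - 119 i \sqrt{5} \approx 18921.0 - 266.09 i$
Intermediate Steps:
$E{\left(A \right)} = 4 - i \sqrt{5}$ ($E{\left(A \right)} = 4 - \sqrt{-5 + 0} = 4 - \sqrt{-5} = 4 - i \sqrt{5}$)
$X{\left(W,l \right)} = 4 - W - i \sqrt{5}$ ($X{\left(W,l \right)} = \left(4 - i \sqrt{5}\right) - W = 4 - W - i \sqrt{5}$)
$\left(X{\left(-10,6 \right)} + 145\right) 119 = \left(\left(4 - -10 - i \sqrt{5}\right) + 145\right) 119 = \left(\left(4 + 10 - i \sqrt{5}\right) + 145\right) 119 = \left(\left(14 - i \sqrt{5}\right) + 145\right) 119 = \left(159 - i \sqrt{5}\right) 119 = 18921 - 119 i \sqrt{5}$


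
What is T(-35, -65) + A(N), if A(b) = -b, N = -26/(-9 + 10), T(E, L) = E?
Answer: -9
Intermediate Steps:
N = -26 (N = -26/1 = -26*1 = -26)
T(-35, -65) + A(N) = -35 - 1*(-26) = -35 + 26 = -9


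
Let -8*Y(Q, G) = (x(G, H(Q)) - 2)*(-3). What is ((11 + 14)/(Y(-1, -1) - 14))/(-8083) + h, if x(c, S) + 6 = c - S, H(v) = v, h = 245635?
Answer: 33752951010/137411 ≈ 2.4564e+5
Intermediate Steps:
x(c, S) = -6 + c - S (x(c, S) = -6 + (c - S) = -6 + c - S)
Y(Q, G) = -3 - 3*Q/8 + 3*G/8 (Y(Q, G) = -((-6 + G - Q) - 2)*(-3)/8 = -(-8 + G - Q)*(-3)/8 = -(24 - 3*G + 3*Q)/8 = -3 - 3*Q/8 + 3*G/8)
((11 + 14)/(Y(-1, -1) - 14))/(-8083) + h = ((11 + 14)/((-3 - 3/8*(-1) + (3/8)*(-1)) - 14))/(-8083) + 245635 = (25/((-3 + 3/8 - 3/8) - 14))*(-1/8083) + 245635 = (25/(-3 - 14))*(-1/8083) + 245635 = (25/(-17))*(-1/8083) + 245635 = (25*(-1/17))*(-1/8083) + 245635 = -25/17*(-1/8083) + 245635 = 25/137411 + 245635 = 33752951010/137411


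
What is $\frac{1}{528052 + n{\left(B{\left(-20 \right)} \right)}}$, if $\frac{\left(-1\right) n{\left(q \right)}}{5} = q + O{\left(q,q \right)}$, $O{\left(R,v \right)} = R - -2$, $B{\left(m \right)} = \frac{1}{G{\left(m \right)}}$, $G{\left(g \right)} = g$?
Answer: $\frac{2}{1056085} \approx 1.8938 \cdot 10^{-6}$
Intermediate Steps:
$B{\left(m \right)} = \frac{1}{m}$
$O{\left(R,v \right)} = 2 + R$ ($O{\left(R,v \right)} = R + 2 = 2 + R$)
$n{\left(q \right)} = -10 - 10 q$ ($n{\left(q \right)} = - 5 \left(q + \left(2 + q\right)\right) = - 5 \left(2 + 2 q\right) = -10 - 10 q$)
$\frac{1}{528052 + n{\left(B{\left(-20 \right)} \right)}} = \frac{1}{528052 - \left(10 + \frac{10}{-20}\right)} = \frac{1}{528052 - \frac{19}{2}} = \frac{1}{\frac{1056085}{2}} = \frac{2}{1056085}$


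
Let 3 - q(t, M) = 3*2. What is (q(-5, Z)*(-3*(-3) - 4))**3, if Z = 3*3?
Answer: -3375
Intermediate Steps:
Z = 9
q(t, M) = -3 (q(t, M) = 3 - 3*2 = 3 - 1*6 = 3 - 6 = -3)
(q(-5, Z)*(-3*(-3) - 4))**3 = (-3*(-3*(-3) - 4))**3 = (-3*(9 - 4))**3 = (-3*5)**3 = (-15)**3 = -3375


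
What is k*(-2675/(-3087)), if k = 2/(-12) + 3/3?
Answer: 13375/18522 ≈ 0.72211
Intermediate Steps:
k = ⅚ (k = 2*(-1/12) + 3*(⅓) = -⅙ + 1 = ⅚ ≈ 0.83333)
k*(-2675/(-3087)) = 5*(-2675/(-3087))/6 = 5*(-2675*(-1/3087))/6 = (⅚)*(2675/3087) = 13375/18522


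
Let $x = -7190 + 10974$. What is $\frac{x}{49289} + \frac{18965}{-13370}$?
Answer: $- \frac{176834761}{131798786} \approx -1.3417$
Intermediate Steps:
$x = 3784$
$\frac{x}{49289} + \frac{18965}{-13370} = \frac{3784}{49289} + \frac{18965}{-13370} = 3784 \cdot \frac{1}{49289} + 18965 \left(- \frac{1}{13370}\right) = \frac{3784}{49289} - \frac{3793}{2674} = - \frac{176834761}{131798786}$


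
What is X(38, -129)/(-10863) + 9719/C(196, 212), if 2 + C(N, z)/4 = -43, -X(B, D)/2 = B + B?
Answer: -11727793/217260 ≈ -53.980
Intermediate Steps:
X(B, D) = -4*B (X(B, D) = -2*(B + B) = -4*B)
C(N, z) = -180 (C(N, z) = -8 + 4*(-43) = -8 - 172 = -180)
X(38, -129)/(-10863) + 9719/C(196, 212) = -4*38/(-10863) + 9719/(-180) = -152*(-1/10863) + 9719*(-1/180) = 152/10863 - 9719/180 = -11727793/217260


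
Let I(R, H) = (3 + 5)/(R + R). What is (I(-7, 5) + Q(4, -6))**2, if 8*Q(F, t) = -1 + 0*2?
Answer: 1521/3136 ≈ 0.48501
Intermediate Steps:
Q(F, t) = -1/8 (Q(F, t) = (-1 + 0*2)/8 = (-1 + 0)/8 = (1/8)*(-1) = -1/8)
I(R, H) = 4/R (I(R, H) = 8/((2*R)) = 8*(1/(2*R)) = 4/R)
(I(-7, 5) + Q(4, -6))**2 = (4/(-7) - 1/8)**2 = (4*(-1/7) - 1/8)**2 = (-4/7 - 1/8)**2 = (-39/56)**2 = 1521/3136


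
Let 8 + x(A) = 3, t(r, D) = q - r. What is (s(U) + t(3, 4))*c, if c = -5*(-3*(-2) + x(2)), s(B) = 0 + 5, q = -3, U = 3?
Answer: 5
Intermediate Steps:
t(r, D) = -3 - r
s(B) = 5
x(A) = -5 (x(A) = -8 + 3 = -5)
c = -5 (c = -5*(-3*(-2) - 5) = -5*(6 - 5) = -5*1 = -5)
(s(U) + t(3, 4))*c = (5 + (-3 - 1*3))*(-5) = (5 + (-3 - 3))*(-5) = (5 - 6)*(-5) = -1*(-5) = 5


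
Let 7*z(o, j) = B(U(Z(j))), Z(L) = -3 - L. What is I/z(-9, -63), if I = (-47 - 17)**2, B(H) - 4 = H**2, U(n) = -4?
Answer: 7168/5 ≈ 1433.6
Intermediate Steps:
B(H) = 4 + H**2
I = 4096 (I = (-64)**2 = 4096)
z(o, j) = 20/7 (z(o, j) = (4 + (-4)**2)/7 = (4 + 16)/7 = (1/7)*20 = 20/7)
I/z(-9, -63) = 4096/(20/7) = 4096*(7/20) = 7168/5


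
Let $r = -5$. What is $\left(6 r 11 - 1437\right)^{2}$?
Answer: $3122289$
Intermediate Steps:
$\left(6 r 11 - 1437\right)^{2} = \left(6 \left(-5\right) 11 - 1437\right)^{2} = \left(\left(-30\right) 11 - 1437\right)^{2} = \left(-330 - 1437\right)^{2} = \left(-1767\right)^{2} = 3122289$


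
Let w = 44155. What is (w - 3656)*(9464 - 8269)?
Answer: 48396305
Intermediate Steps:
(w - 3656)*(9464 - 8269) = (44155 - 3656)*(9464 - 8269) = 40499*1195 = 48396305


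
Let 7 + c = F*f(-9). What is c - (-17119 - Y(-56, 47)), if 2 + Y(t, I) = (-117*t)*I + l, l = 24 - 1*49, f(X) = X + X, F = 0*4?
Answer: 325029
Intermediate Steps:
F = 0
f(X) = 2*X
l = -25 (l = 24 - 49 = -25)
Y(t, I) = -27 - 117*I*t (Y(t, I) = -2 + ((-117*t)*I - 25) = -2 + (-117*I*t - 25) = -2 + (-25 - 117*I*t) = -27 - 117*I*t)
c = -7 (c = -7 + 0*(2*(-9)) = -7 + 0*(-18) = -7 + 0 = -7)
c - (-17119 - Y(-56, 47)) = -7 - (-17119 - (-27 - 117*47*(-56))) = -7 - (-17119 - (-27 + 307944)) = -7 - (-17119 - 1*307917) = -7 - (-17119 - 307917) = -7 - 1*(-325036) = -7 + 325036 = 325029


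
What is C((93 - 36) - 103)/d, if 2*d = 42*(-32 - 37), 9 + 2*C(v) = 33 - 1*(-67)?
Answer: -13/414 ≈ -0.031401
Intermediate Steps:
C(v) = 91/2 (C(v) = -9/2 + (33 - 1*(-67))/2 = -9/2 + (33 + 67)/2 = -9/2 + (½)*100 = -9/2 + 50 = 91/2)
d = -1449 (d = (42*(-32 - 37))/2 = (42*(-69))/2 = (½)*(-2898) = -1449)
C((93 - 36) - 103)/d = (91/2)/(-1449) = (91/2)*(-1/1449) = -13/414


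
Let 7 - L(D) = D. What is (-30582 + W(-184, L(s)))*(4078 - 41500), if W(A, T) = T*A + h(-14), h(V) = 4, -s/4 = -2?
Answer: 1137404268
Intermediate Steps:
s = 8 (s = -4*(-2) = 8)
L(D) = 7 - D
W(A, T) = 4 + A*T (W(A, T) = T*A + 4 = A*T + 4 = 4 + A*T)
(-30582 + W(-184, L(s)))*(4078 - 41500) = (-30582 + (4 - 184*(7 - 1*8)))*(4078 - 41500) = (-30582 + (4 - 184*(7 - 8)))*(-37422) = (-30582 + (4 - 184*(-1)))*(-37422) = (-30582 + (4 + 184))*(-37422) = (-30582 + 188)*(-37422) = -30394*(-37422) = 1137404268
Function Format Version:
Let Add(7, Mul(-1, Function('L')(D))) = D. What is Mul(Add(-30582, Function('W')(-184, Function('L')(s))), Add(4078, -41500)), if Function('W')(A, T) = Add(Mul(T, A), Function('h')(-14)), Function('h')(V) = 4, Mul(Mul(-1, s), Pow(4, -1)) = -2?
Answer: 1137404268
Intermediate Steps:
s = 8 (s = Mul(-4, -2) = 8)
Function('L')(D) = Add(7, Mul(-1, D))
Function('W')(A, T) = Add(4, Mul(A, T)) (Function('W')(A, T) = Add(Mul(T, A), 4) = Add(Mul(A, T), 4) = Add(4, Mul(A, T)))
Mul(Add(-30582, Function('W')(-184, Function('L')(s))), Add(4078, -41500)) = Mul(Add(-30582, Add(4, Mul(-184, Add(7, Mul(-1, 8))))), Add(4078, -41500)) = Mul(Add(-30582, Add(4, Mul(-184, Add(7, -8)))), -37422) = Mul(Add(-30582, Add(4, Mul(-184, -1))), -37422) = Mul(Add(-30582, Add(4, 184)), -37422) = Mul(Add(-30582, 188), -37422) = Mul(-30394, -37422) = 1137404268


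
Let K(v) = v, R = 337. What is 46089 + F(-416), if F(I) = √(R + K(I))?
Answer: 46089 + I*√79 ≈ 46089.0 + 8.8882*I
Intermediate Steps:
F(I) = √(337 + I)
46089 + F(-416) = 46089 + √(337 - 416) = 46089 + √(-79) = 46089 + I*√79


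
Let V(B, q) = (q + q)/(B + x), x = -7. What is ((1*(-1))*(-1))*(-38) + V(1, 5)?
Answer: -119/3 ≈ -39.667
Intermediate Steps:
V(B, q) = 2*q/(-7 + B) (V(B, q) = (q + q)/(B - 7) = (2*q)/(-7 + B) = 2*q/(-7 + B))
((1*(-1))*(-1))*(-38) + V(1, 5) = ((1*(-1))*(-1))*(-38) + 2*5/(-7 + 1) = -1*(-1)*(-38) + 2*5/(-6) = 1*(-38) + 2*5*(-⅙) = -38 - 5/3 = -119/3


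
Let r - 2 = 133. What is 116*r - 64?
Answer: 15596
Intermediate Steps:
r = 135 (r = 2 + 133 = 135)
116*r - 64 = 116*135 - 64 = 15660 - 64 = 15596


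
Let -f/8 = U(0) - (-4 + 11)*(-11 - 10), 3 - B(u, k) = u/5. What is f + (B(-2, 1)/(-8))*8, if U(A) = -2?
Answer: -5817/5 ≈ -1163.4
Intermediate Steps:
B(u, k) = 3 - u/5
f = -1160 (f = -8*(-2 - (-4 + 11)*(-11 - 10)) = -8*(-2 - 7*(-21)) = -8*(-2 - 1*(-147)) = -8*(-2 + 147) = -8*145 = -1160)
f + (B(-2, 1)/(-8))*8 = -1160 + ((3 - ⅕*(-2))/(-8))*8 = -1160 + ((3 + ⅖)*(-⅛))*8 = -1160 + ((17/5)*(-⅛))*8 = -1160 - 17/40*8 = -1160 - 17/5 = -5817/5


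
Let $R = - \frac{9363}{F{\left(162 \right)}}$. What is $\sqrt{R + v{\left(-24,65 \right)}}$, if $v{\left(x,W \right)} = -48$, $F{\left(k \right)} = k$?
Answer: $\frac{i \sqrt{34278}}{18} \approx 10.286 i$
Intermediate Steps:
$R = - \frac{3121}{54}$ ($R = - \frac{9363}{162} = \left(-9363\right) \frac{1}{162} = - \frac{3121}{54} \approx -57.796$)
$\sqrt{R + v{\left(-24,65 \right)}} = \sqrt{- \frac{3121}{54} - 48} = \sqrt{- \frac{5713}{54}} = \frac{i \sqrt{34278}}{18}$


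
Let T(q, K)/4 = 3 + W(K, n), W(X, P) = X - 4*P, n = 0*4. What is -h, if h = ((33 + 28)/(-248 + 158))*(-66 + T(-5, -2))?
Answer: -1891/45 ≈ -42.022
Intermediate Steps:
n = 0
T(q, K) = 12 + 4*K (T(q, K) = 4*(3 + (K - 4*0)) = 4*(3 + (K + 0)) = 4*(3 + K) = 12 + 4*K)
h = 1891/45 (h = ((33 + 28)/(-248 + 158))*(-66 + (12 + 4*(-2))) = (61/(-90))*(-66 + (12 - 8)) = (61*(-1/90))*(-66 + 4) = -61/90*(-62) = 1891/45 ≈ 42.022)
-h = -1*1891/45 = -1891/45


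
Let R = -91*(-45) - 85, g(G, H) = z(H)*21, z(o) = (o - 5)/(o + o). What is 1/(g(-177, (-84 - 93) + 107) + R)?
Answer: 4/16085 ≈ 0.00024868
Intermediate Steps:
z(o) = (-5 + o)/(2*o) (z(o) = (-5 + o)/((2*o)) = (-5 + o)*(1/(2*o)) = (-5 + o)/(2*o))
g(G, H) = 21*(-5 + H)/(2*H) (g(G, H) = ((-5 + H)/(2*H))*21 = 21*(-5 + H)/(2*H))
R = 4010 (R = 4095 - 85 = 4010)
1/(g(-177, (-84 - 93) + 107) + R) = 1/(21*(-5 + ((-84 - 93) + 107))/(2*((-84 - 93) + 107)) + 4010) = 1/(21*(-5 + (-177 + 107))/(2*(-177 + 107)) + 4010) = 1/((21/2)*(-5 - 70)/(-70) + 4010) = 1/((21/2)*(-1/70)*(-75) + 4010) = 1/(45/4 + 4010) = 1/(16085/4) = 4/16085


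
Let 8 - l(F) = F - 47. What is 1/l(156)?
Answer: -1/101 ≈ -0.0099010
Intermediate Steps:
l(F) = 55 - F (l(F) = 8 - (F - 47) = 8 - (-47 + F) = 8 + (47 - F) = 55 - F)
1/l(156) = 1/(55 - 1*156) = 1/(55 - 156) = 1/(-101) = -1/101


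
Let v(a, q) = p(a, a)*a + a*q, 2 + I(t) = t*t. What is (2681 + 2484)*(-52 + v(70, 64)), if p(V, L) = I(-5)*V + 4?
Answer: 606412320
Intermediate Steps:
I(t) = -2 + t² (I(t) = -2 + t*t = -2 + t²)
p(V, L) = 4 + 23*V (p(V, L) = (-2 + (-5)²)*V + 4 = (-2 + 25)*V + 4 = 23*V + 4 = 4 + 23*V)
v(a, q) = a*q + a*(4 + 23*a) (v(a, q) = (4 + 23*a)*a + a*q = a*(4 + 23*a) + a*q = a*q + a*(4 + 23*a))
(2681 + 2484)*(-52 + v(70, 64)) = (2681 + 2484)*(-52 + 70*(4 + 64 + 23*70)) = 5165*(-52 + 70*(4 + 64 + 1610)) = 5165*(-52 + 70*1678) = 5165*(-52 + 117460) = 5165*117408 = 606412320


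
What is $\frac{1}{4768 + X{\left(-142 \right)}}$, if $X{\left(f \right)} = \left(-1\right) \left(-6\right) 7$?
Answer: $\frac{1}{4810} \approx 0.0002079$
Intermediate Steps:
$X{\left(f \right)} = 42$ ($X{\left(f \right)} = 6 \cdot 7 = 42$)
$\frac{1}{4768 + X{\left(-142 \right)}} = \frac{1}{4768 + 42} = \frac{1}{4810}$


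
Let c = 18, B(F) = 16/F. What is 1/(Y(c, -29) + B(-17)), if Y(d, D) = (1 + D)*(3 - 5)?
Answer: 17/936 ≈ 0.018162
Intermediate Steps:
Y(d, D) = -2 - 2*D (Y(d, D) = (1 + D)*(-2) = -2 - 2*D)
1/(Y(c, -29) + B(-17)) = 1/((-2 - 2*(-29)) + 16/(-17)) = 1/((-2 + 58) + 16*(-1/17)) = 1/(56 - 16/17) = 1/(936/17) = 17/936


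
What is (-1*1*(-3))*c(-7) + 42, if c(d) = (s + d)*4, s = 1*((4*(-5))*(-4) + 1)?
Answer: 930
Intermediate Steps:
s = 81 (s = 1*(-20*(-4) + 1) = 1*(80 + 1) = 1*81 = 81)
c(d) = 324 + 4*d (c(d) = (81 + d)*4 = 324 + 4*d)
(-1*1*(-3))*c(-7) + 42 = (-1*1*(-3))*(324 + 4*(-7)) + 42 = (-1*(-3))*(324 - 28) + 42 = 3*296 + 42 = 888 + 42 = 930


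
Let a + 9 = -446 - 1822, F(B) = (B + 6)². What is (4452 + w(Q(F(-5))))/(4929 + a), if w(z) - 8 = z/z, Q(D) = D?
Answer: 1487/884 ≈ 1.6821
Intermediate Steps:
F(B) = (6 + B)²
w(z) = 9 (w(z) = 8 + z/z = 8 + 1 = 9)
a = -2277 (a = -9 + (-446 - 1822) = -9 - 2268 = -2277)
(4452 + w(Q(F(-5))))/(4929 + a) = (4452 + 9)/(4929 - 2277) = 4461/2652 = 4461*(1/2652) = 1487/884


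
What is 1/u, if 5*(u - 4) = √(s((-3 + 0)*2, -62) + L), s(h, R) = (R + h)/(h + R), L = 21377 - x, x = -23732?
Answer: -10/4471 + √45110/8942 ≈ 0.021515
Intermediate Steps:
L = 45109 (L = 21377 - 1*(-23732) = 21377 + 23732 = 45109)
s(h, R) = 1 (s(h, R) = (R + h)/(R + h) = 1)
u = 4 + √45110/5 (u = 4 + √(1 + 45109)/5 = 4 + √45110/5 ≈ 46.478)
1/u = 1/(4 + √45110/5)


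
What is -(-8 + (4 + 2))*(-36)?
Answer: -72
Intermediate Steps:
-(-8 + (4 + 2))*(-36) = -(-8 + 6)*(-36) = -1*(-2)*(-36) = 2*(-36) = -72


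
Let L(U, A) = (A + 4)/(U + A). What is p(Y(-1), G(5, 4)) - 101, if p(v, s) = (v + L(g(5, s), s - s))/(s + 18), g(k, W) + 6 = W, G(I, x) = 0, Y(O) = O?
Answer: -5459/54 ≈ -101.09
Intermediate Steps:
g(k, W) = -6 + W
L(U, A) = (4 + A)/(A + U)
p(v, s) = (v + 4/(-6 + s))/(18 + s) (p(v, s) = (v + (4 + (s - s))/((s - s) + (-6 + s)))/(s + 18) = (v + (4 + 0)/(0 + (-6 + s)))/(18 + s) = (v + 4/(-6 + s))/(18 + s))
p(Y(-1), G(5, 4)) - 101 = (4 - (-6 + 0))/((-6 + 0)*(18 + 0)) - 101 = (4 - 1*(-6))/(-6*18) - 101 = -1/6*1/18*(4 + 6) - 101 = -1/6*1/18*10 - 101 = -5/54 - 101 = -5459/54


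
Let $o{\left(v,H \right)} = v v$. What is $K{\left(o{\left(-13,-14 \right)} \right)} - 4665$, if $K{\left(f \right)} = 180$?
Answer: $-4485$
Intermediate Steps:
$o{\left(v,H \right)} = v^{2}$
$K{\left(o{\left(-13,-14 \right)} \right)} - 4665 = 180 - 4665 = -4485$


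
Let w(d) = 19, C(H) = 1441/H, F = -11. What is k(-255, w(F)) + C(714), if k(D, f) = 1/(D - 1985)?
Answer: 230509/114240 ≈ 2.0178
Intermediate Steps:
k(D, f) = 1/(-1985 + D)
k(-255, w(F)) + C(714) = 1/(-1985 - 255) + 1441/714 = 1/(-2240) + 1441*(1/714) = -1/2240 + 1441/714 = 230509/114240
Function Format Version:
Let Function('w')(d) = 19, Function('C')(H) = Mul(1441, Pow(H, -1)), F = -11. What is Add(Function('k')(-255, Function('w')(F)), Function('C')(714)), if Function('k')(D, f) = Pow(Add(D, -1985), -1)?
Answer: Rational(230509, 114240) ≈ 2.0178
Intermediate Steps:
Function('k')(D, f) = Pow(Add(-1985, D), -1)
Add(Function('k')(-255, Function('w')(F)), Function('C')(714)) = Add(Pow(Add(-1985, -255), -1), Mul(1441, Pow(714, -1))) = Add(Pow(-2240, -1), Mul(1441, Rational(1, 714))) = Add(Rational(-1, 2240), Rational(1441, 714)) = Rational(230509, 114240)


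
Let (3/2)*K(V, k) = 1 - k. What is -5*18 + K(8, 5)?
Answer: -278/3 ≈ -92.667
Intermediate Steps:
K(V, k) = 2/3 - 2*k/3 (K(V, k) = 2*(1 - k)/3 = 2/3 - 2*k/3)
-5*18 + K(8, 5) = -5*18 + (2/3 - 2/3*5) = -90 + (2/3 - 10/3) = -90 - 8/3 = -278/3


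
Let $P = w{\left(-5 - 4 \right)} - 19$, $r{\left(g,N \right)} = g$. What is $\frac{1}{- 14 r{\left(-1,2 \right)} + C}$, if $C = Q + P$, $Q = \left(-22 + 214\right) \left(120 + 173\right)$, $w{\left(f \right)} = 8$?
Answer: $\frac{1}{56259} \approx 1.7775 \cdot 10^{-5}$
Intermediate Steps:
$P = -11$ ($P = 8 - 19 = -11$)
$Q = 56256$ ($Q = 192 \cdot 293 = 56256$)
$C = 56245$ ($C = 56256 - 11 = 56245$)
$\frac{1}{- 14 r{\left(-1,2 \right)} + C} = \frac{1}{\left(-14\right) \left(-1\right) + 56245} = \frac{1}{14 + 56245} = \frac{1}{56259}$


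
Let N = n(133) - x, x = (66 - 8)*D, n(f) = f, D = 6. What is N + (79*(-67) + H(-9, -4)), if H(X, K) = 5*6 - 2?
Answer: -5480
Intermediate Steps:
H(X, K) = 28 (H(X, K) = 30 - 2 = 28)
x = 348 (x = (66 - 8)*6 = 58*6 = 348)
N = -215 (N = 133 - 1*348 = 133 - 348 = -215)
N + (79*(-67) + H(-9, -4)) = -215 + (79*(-67) + 28) = -215 + (-5293 + 28) = -215 - 5265 = -5480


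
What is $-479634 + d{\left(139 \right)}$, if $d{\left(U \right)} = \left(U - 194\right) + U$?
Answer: $-479550$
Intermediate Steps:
$d{\left(U \right)} = -194 + 2 U$ ($d{\left(U \right)} = \left(-194 + U\right) + U = -194 + 2 U$)
$-479634 + d{\left(139 \right)} = -479634 + \left(-194 + 2 \cdot 139\right) = -479634 + \left(-194 + 278\right) = -479634 + 84 = -479550$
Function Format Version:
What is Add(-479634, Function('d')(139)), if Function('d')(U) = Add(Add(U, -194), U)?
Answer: -479550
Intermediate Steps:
Function('d')(U) = Add(-194, Mul(2, U)) (Function('d')(U) = Add(Add(-194, U), U) = Add(-194, Mul(2, U)))
Add(-479634, Function('d')(139)) = Add(-479634, Add(-194, Mul(2, 139))) = Add(-479634, Add(-194, 278)) = Add(-479634, 84) = -479550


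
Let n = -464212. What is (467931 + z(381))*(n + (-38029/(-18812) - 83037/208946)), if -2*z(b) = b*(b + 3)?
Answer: -360170320243405668843/1965346076 ≈ -1.8326e+11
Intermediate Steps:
z(b) = -b*(3 + b)/2 (z(b) = -b*(b + 3)/2 = -b*(3 + b)/2)
(467931 + z(381))*(n + (-38029/(-18812) - 83037/208946)) = (467931 - 1/2*381*(3 + 381))*(-464212 + (-38029/(-18812) - 83037/208946)) = (467931 - 1/2*381*384)*(-464212 + (-38029*(-1/18812) - 83037*1/208946)) = (467931 - 73152)*(-464212 + (38029/18812 - 83037/208946)) = 394779*(-464212 + 3191957695/1965346076) = 394779*(-912334040674417/1965346076) = -360170320243405668843/1965346076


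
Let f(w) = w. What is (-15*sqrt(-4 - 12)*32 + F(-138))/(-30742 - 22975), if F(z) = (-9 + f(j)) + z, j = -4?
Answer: 151/53717 + 1920*I/53717 ≈ 0.002811 + 0.035743*I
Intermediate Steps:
F(z) = -13 + z (F(z) = (-9 - 4) + z = -13 + z)
(-15*sqrt(-4 - 12)*32 + F(-138))/(-30742 - 22975) = (-15*sqrt(-4 - 12)*32 + (-13 - 138))/(-30742 - 22975) = (-60*I*32 - 151)/(-53717) = (-60*I*32 - 151)*(-1/53717) = (-1920*I - 151)*(-1/53717) = (-151 - 1920*I)*(-1/53717) = 151/53717 + 1920*I/53717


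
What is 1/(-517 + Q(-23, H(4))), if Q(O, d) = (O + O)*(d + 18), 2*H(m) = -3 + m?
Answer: -1/1368 ≈ -0.00073099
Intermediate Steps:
H(m) = -3/2 + m/2 (H(m) = (-3 + m)/2 = -3/2 + m/2)
Q(O, d) = 2*O*(18 + d) (Q(O, d) = (2*O)*(18 + d) = 2*O*(18 + d))
1/(-517 + Q(-23, H(4))) = 1/(-517 + 2*(-23)*(18 + (-3/2 + (1/2)*4))) = 1/(-517 + 2*(-23)*(18 + (-3/2 + 2))) = 1/(-517 + 2*(-23)*(18 + 1/2)) = 1/(-517 + 2*(-23)*(37/2)) = 1/(-517 - 851) = 1/(-1368) = -1/1368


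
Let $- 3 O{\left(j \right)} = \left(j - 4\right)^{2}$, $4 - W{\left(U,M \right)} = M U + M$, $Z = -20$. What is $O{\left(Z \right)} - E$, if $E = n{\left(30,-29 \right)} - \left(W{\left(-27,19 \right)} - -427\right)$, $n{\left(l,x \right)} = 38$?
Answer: $695$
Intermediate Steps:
$W{\left(U,M \right)} = 4 - M - M U$ ($W{\left(U,M \right)} = 4 - \left(M U + M\right) = 4 - \left(M + M U\right) = 4 - M - M U$)
$O{\left(j \right)} = - \frac{\left(-4 + j\right)^{2}}{3}$ ($O{\left(j \right)} = - \frac{\left(j - 4\right)^{2}}{3} = - \frac{\left(-4 + j\right)^{2}}{3}$)
$E = -887$ ($E = 38 - \left(\left(4 - 19 - 19 \left(-27\right)\right) - -427\right) = 38 - \left(\left(4 - 19 + 513\right) + 427\right) = 38 - \left(498 + 427\right) = 38 - 925 = -887$)
$O{\left(Z \right)} - E = - \frac{\left(-4 - 20\right)^{2}}{3} - -887 = - \frac{\left(-24\right)^{2}}{3} + 887 = \left(- \frac{1}{3}\right) 576 + 887 = -192 + 887 = 695$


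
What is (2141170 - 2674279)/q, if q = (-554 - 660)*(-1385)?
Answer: -533109/1681390 ≈ -0.31706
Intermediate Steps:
q = 1681390 (q = -1214*(-1385) = 1681390)
(2141170 - 2674279)/q = (2141170 - 2674279)/1681390 = -533109*1/1681390 = -533109/1681390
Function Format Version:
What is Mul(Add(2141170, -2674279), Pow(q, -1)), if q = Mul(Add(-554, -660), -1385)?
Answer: Rational(-533109, 1681390) ≈ -0.31706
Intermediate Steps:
q = 1681390 (q = Mul(-1214, -1385) = 1681390)
Mul(Add(2141170, -2674279), Pow(q, -1)) = Mul(Add(2141170, -2674279), Pow(1681390, -1)) = Mul(-533109, Rational(1, 1681390)) = Rational(-533109, 1681390)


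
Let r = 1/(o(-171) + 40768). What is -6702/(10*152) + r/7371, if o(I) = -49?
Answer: -1005768298139/228106209240 ≈ -4.4092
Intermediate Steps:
r = 1/40719 (r = 1/(-49 + 40768) = 1/40719 ≈ 2.4559e-5)
-6702/(10*152) + r/7371 = -6702/(10*152) + (1/40719)/7371 = -6702/1520 + (1/40719)*(1/7371) = -6702*1/1520 + 1/300139749 = -3351/760 + 1/300139749 = -1005768298139/228106209240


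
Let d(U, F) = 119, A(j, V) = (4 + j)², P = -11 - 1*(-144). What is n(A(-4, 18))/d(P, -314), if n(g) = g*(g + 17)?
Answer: 0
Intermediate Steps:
P = 133 (P = -11 + 144 = 133)
n(g) = g*(17 + g)
n(A(-4, 18))/d(P, -314) = ((4 - 4)²*(17 + (4 - 4)²))/119 = (0²*(17 + 0²))*(1/119) = (0*(17 + 0))*(1/119) = (0*17)*(1/119) = 0*(1/119) = 0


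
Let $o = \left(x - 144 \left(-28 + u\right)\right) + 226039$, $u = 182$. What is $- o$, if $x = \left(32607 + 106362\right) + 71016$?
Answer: $-413848$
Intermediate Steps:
$x = 209985$ ($x = 138969 + 71016 = 209985$)
$o = 413848$ ($o = \left(209985 - 144 \left(-28 + 182\right)\right) + 226039 = \left(209985 - 22176\right) + 226039 = 187809 + 226039 = 413848$)
$- o = \left(-1\right) 413848 = -413848$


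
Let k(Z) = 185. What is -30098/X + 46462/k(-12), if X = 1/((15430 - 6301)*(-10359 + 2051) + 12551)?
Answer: 422237873907992/185 ≈ 2.2824e+12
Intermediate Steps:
X = -1/75831181 (X = 1/(9129*(-8308) + 12551) = 1/(-75843732 + 12551) = 1/(-75831181) = -1/75831181 ≈ -1.3187e-8)
-30098/X + 46462/k(-12) = -30098/(-1/75831181) + 46462/185 = -30098*(-75831181) + 46462*(1/185) = 2282366885738 + 46462/185 = 422237873907992/185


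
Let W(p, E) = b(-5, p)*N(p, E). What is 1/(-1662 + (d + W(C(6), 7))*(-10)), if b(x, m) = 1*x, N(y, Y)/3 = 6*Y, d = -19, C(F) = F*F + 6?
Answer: 1/4828 ≈ 0.00020713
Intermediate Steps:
C(F) = 6 + F**2 (C(F) = F**2 + 6 = 6 + F**2)
N(y, Y) = 18*Y (N(y, Y) = 3*(6*Y) = 18*Y)
b(x, m) = x
W(p, E) = -90*E
1/(-1662 + (d + W(C(6), 7))*(-10)) = 1/(-1662 + (-19 - 90*7)*(-10)) = 1/(-1662 + (-19 - 630)*(-10)) = 1/(-1662 - 649*(-10)) = 1/(-1662 + 6490) = 1/4828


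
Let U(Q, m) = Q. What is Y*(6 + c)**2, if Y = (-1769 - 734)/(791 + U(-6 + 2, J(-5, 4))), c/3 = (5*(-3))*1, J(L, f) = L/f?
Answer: -3807063/787 ≈ -4837.4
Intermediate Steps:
c = -45 (c = 3*((5*(-3))*1) = 3*(-15*1) = 3*(-15) = -45)
Y = -2503/787 (Y = (-1769 - 734)/(791 + (-6 + 2)) = -2503/(791 - 4) = -2503/787 ≈ -3.1804)
Y*(6 + c)**2 = -2503*(6 - 45)**2/787 = -2503/787*(-39)**2 = -2503/787*1521 = -3807063/787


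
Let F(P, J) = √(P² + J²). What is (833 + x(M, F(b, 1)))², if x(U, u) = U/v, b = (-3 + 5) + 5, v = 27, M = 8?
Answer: 506205001/729 ≈ 6.9438e+5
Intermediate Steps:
b = 7 (b = 2 + 5 = 7)
F(P, J) = √(J² + P²)
x(U, u) = U/27
(833 + x(M, F(b, 1)))² = (833 + (1/27)*8)² = (833 + 8/27)² = (22499/27)² = 506205001/729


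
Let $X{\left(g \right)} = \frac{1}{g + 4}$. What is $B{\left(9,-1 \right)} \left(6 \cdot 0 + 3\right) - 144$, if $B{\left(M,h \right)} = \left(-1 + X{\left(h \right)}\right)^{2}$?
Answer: $- \frac{428}{3} \approx -142.67$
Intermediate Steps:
$X{\left(g \right)} = \frac{1}{4 + g}$
$B{\left(M,h \right)} = \left(-1 + \frac{1}{4 + h}\right)^{2}$
$B{\left(9,-1 \right)} \left(6 \cdot 0 + 3\right) - 144 = \frac{\left(3 - 1\right)^{2}}{\left(4 - 1\right)^{2}} \left(6 \cdot 0 + 3\right) - 144 = \frac{2^{2}}{9} \left(0 + 3\right) - 144 = 4 \cdot \frac{1}{9} \cdot 3 - 144 = \frac{4}{9} \cdot 3 - 144 = \frac{4}{3} - 144 = - \frac{428}{3}$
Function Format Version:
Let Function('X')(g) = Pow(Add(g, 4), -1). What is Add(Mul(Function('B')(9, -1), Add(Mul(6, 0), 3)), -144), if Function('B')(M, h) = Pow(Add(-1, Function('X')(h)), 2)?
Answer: Rational(-428, 3) ≈ -142.67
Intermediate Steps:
Function('X')(g) = Pow(Add(4, g), -1)
Function('B')(M, h) = Pow(Add(-1, Pow(Add(4, h), -1)), 2)
Add(Mul(Function('B')(9, -1), Add(Mul(6, 0), 3)), -144) = Add(Mul(Mul(Pow(Add(3, -1), 2), Pow(Add(4, -1), -2)), Add(Mul(6, 0), 3)), -144) = Add(Mul(Mul(Pow(2, 2), Pow(3, -2)), Add(0, 3)), -144) = Add(Mul(Mul(4, Rational(1, 9)), 3), -144) = Add(Mul(Rational(4, 9), 3), -144) = Add(Rational(4, 3), -144) = Rational(-428, 3)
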